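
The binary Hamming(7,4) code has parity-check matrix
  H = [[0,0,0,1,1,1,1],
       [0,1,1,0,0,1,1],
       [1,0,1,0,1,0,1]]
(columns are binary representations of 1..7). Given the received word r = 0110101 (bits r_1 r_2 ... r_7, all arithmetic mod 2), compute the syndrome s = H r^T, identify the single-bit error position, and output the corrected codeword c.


s = (0, 1, 1)^T, error position = 3, corrected codeword c = 0100101

Compute s = H r^T mod 2 one row at a time:
  s_1 = 0 + 1 + 0 + 1 = 2 ≡ 0 (mod 2).
  s_2 = 1 + 1 + 0 + 1 = 3 ≡ 1 (mod 2).
  s_3 = 0 + 1 + 1 + 1 = 3 ≡ 1 (mod 2).
s = (0, 1, 1)^T — this equals column 3 of H (binary 011), so error is at position 3.
Correct: flip bit 3 of r = 0110101 to get c = 0100101.


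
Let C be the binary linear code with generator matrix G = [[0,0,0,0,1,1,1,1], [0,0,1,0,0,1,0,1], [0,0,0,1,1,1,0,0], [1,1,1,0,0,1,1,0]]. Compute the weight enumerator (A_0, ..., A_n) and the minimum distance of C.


Weight distribution: A_0 = 1, A_3 = 5, A_4 = 5, A_5 = 2, A_6 = 2, A_7 = 1. Minimum distance d = 3.

Enumerate all 2^4 = 16 messages m ∈ F_2^4.
For each, compute codeword c = mG in F_2^8, then tally its weight.
  m = 0000 → c = 00000000, weight = 0.
  m = 1000 → c = 00001111, weight = 4.
  m = 0100 → c = 00100101, weight = 3.
  m = 1100 → c = 00101010, weight = 3.
  m = 0010 → c = 00011100, weight = 3.
  m = 1010 → c = 00010011, weight = 3.
  m = 0110 → c = 00111001, weight = 4.
  m = 1110 → c = 00110110, weight = 4.
  m = 0001 → c = 11100110, weight = 5.
  m = 1001 → c = 11101001, weight = 5.
  m = 0101 → c = 11000011, weight = 4.
  m = 1101 → c = 11001100, weight = 4.
  m = 0011 → c = 11111010, weight = 6.
  m = 1011 → c = 11110101, weight = 6.
  m = 0111 → c = 11011111, weight = 7.
  m = 1111 → c = 11010000, weight = 3.
Tally weights:
  weight 0: 1 codewords.
  weight 3: 5 codewords.
  weight 4: 5 codewords.
  weight 5: 2 codewords.
  weight 6: 2 codewords.
  weight 7: 1 codewords.
Minimum distance d = smallest w > 0 with A_w > 0 = 3.
Sanity: Σ A_w = 16 = 2^4 = 16 ✓.


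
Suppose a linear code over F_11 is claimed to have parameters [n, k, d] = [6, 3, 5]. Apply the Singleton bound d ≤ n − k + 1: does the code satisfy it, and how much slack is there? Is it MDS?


Singleton RHS = n − k + 1 = 4, slack = -1, bound violated (no such code; not MDS).

Singleton bound: d ≤ n − k + 1.
Here n = 6, k = 3, so n − k + 1 = 4.
Given d = 5, check d ≤ 4: NO.
Slack = (n − k + 1) − d = -1.
The slack is negative: d = 5 exceeds n − k + 1 = 4 by 1, so the Singleton bound is violated and no linear [6, 3, 5]_11 code can exist. In particular it is not MDS (MDS requires d = n − k + 1 exactly).
Description: the claimed parameters are [6, 3, 5]_11; such a code would be impossible (violates the Singleton bound).


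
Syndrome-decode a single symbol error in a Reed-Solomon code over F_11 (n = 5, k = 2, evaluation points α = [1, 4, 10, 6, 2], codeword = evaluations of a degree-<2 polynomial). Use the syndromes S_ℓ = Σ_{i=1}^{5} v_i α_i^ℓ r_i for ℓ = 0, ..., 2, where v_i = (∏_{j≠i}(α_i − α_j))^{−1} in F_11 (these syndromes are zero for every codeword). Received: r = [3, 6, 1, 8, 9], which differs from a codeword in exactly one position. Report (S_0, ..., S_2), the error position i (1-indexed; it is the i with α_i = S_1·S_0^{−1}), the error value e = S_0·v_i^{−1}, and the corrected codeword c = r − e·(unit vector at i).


S = (8, 5, 10), error at position 5, error magnitude e = 5, c = [3, 6, 1, 8, 4].

Step 1: column multipliers v_i = (∏_{j≠i}(α_i − α_j))^{−1} mod 11.
  i = 1 (α = 1): (1−4)(1−10)(1−6)(1−2) = (−3)·(−9)·(−5)·(−1) = 135 ≡ 3, so v_1 = 3^{−1} = 4 (mod 11).
  i = 2 (α = 4): (4−1)(4−10)(4−6)(4−2) = 3·(−6)·(−2)·2 = 72 ≡ 6, so v_2 = 6^{−1} = 2 (mod 11).
  i = 3 (α = 10): (10−1)(10−4)(10−6)(10−2) = 9·6·4·8 = 1728 ≡ 1, so v_3 = 1^{−1} = 1 (mod 11).
  i = 4 (α = 6): (6−1)(6−4)(6−10)(6−2) = 5·2·(−4)·4 = −160 ≡ 5, so v_4 = 5^{−1} = 9 (mod 11).
  i = 5 (α = 2): (2−1)(2−4)(2−10)(2−6) = 1·(−2)·(−8)·(−4) = −64 ≡ 2, so v_5 = 2^{−1} = 6 (mod 11).
  v = [4, 2, 1, 9, 6].
Step 2: syndromes of r = [3, 6, 1, 8, 9] (all sums mod 11).
  S_0 = Σ v_i r_i = 4·3 + 2·6 + 1·1 + 9·8 + 6·9 = 151 ≡ 8.
  S_1 = Σ v_i α_i r_i = 4·1·3 + 2·4·6 + 1·10·1 + 9·6·8 + 6·2·9 = 610 ≡ 5.
  α_i^2 mod 11 = [1, 5, 1, 3, 4].
  S_2 = Σ v_i α_i^2 r_i = 4·1·3 + 2·5·6 + 1·1·1 + 9·3·8 + 6·4·9 = 505 ≡ 10.
  S = (8, 5, 10) ≠ 0, so r is not a codeword (an error is present).
Step 3: locate the error. For a single error e at position i, S_ℓ = v_i·e·α_i^ℓ, so α_err = S_1/S_0.
  S_0^{−1} = 8^{−1} = 7 (mod 11), so α_err = 5·7 = 35 ≡ 2 = α_5. Error position i = 5.
  Consistency check: S_2/S_1 = 10·9 = 90 ≡ 2 = α_err ✓ (single-error assumption holds).
Step 4: error magnitude e = S_0/v_5 = S_0·∏_{j≠5}(α_5 − α_j) = 8·2 = 16 ≡ 5 (mod 11).
Step 5: correct position 5: c_5 = r_5 − e = 9 − 5 ≡ 4 (mod 11). Hence c = [3, 6, 1, 8, 4].
  Check: interpolating c through the α_i gives m(x) = 2 + 1·x (degree < 2) with m(α_i) = c_i for every i, so c is indeed a codeword.


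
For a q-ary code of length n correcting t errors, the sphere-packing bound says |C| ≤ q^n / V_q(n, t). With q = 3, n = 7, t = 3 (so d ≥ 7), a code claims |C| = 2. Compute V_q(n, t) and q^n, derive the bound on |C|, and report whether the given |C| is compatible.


V_q(n, t) = 379, q^n = 2187, Hamming bound = 5, |C| = 2 ≤ bound (satisfied).

Step 1: Compute V_q(n, t) = Σ_{j=0}^3 C(n, j) (q−1)^j.
  j = 0: C(7,0)·(2)^0 = 1·1 = 1.
  j = 1: C(7,1)·(2)^1 = 7·2 = 14.
  j = 2: C(7,2)·(2)^2 = 21·4 = 84.
  j = 3: C(7,3)·(2)^3 = 35·8 = 280.
  V_q(n, t) = 1 + 14 + 84 + 280 = 379.
Step 2: q^n = 3^7 = 2187.
Step 3: Hamming bound ⌊q^n / V_q(n,t)⌋ = ⌊2187/379⌋ = 5.
Step 4: Compare |C| = 2 to 5: satisfied.
The claimed |C| lies below the Hamming bound.


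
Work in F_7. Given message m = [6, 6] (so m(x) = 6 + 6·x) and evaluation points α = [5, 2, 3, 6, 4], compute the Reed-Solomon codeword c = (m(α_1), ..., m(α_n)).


c = [1, 4, 3, 0, 2]

Message polynomial: m(x) = 6 + 6·x (mod 7).
For each evaluation point α_i, compute m(α_i) mod 7:
  α_1 = 5: Horner steps 6 → 1, so m(5) = 1.
  α_2 = 2: Horner steps 6 → 4, so m(2) = 4.
  α_3 = 3: Horner steps 6 → 3, so m(3) = 3.
  α_4 = 6: Horner steps 6 → 0, so m(6) = 0.
  α_5 = 4: Horner steps 6 → 2, so m(4) = 2.
Codeword c = [1, 4, 3, 0, 2] ∈ F_7^5.


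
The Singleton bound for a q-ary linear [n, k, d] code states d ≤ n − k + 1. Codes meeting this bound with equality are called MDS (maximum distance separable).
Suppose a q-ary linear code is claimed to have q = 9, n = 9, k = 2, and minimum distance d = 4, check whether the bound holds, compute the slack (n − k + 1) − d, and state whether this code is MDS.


Singleton RHS = n − k + 1 = 8, slack = 4, bound satisfied, not MDS.

Singleton bound: d ≤ n − k + 1.
Here n = 9, k = 2, so n − k + 1 = 8.
Given d = 4, check d ≤ 8: YES.
Slack = (n − k + 1) − d = 4.
The code is NOT MDS (slack = 4 > 0).
Description: the claimed parameters are [9, 2, 4]_9; such a code would be non-MDS.


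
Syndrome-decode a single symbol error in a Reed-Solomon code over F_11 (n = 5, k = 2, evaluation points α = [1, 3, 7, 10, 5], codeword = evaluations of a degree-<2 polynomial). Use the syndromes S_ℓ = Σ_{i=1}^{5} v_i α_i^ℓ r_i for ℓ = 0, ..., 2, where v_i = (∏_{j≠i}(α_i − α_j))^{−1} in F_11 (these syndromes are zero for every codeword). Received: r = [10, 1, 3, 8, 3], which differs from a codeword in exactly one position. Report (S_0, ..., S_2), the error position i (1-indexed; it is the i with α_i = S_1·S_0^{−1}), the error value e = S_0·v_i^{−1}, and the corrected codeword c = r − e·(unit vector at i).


S = (2, 3, 10), error at position 3, error magnitude e = 9, c = [10, 1, 5, 8, 3].

Step 1: column multipliers v_i = (∏_{j≠i}(α_i − α_j))^{−1} mod 11.
  i = 1 (α = 1): (1−3)(1−7)(1−10)(1−5) = (−2)·(−6)·(−9)·(−4) = 432 ≡ 3, so v_1 = 3^{−1} = 4 (mod 11).
  i = 2 (α = 3): (3−1)(3−7)(3−10)(3−5) = 2·(−4)·(−7)·(−2) = −112 ≡ 9, so v_2 = 9^{−1} = 5 (mod 11).
  i = 3 (α = 7): (7−1)(7−3)(7−10)(7−5) = 6·4·(−3)·2 = −144 ≡ 10, so v_3 = 10^{−1} = 10 (mod 11).
  i = 4 (α = 10): (10−1)(10−3)(10−7)(10−5) = 9·7·3·5 = 945 ≡ 10, so v_4 = 10^{−1} = 10 (mod 11).
  i = 5 (α = 5): (5−1)(5−3)(5−7)(5−10) = 4·2·(−2)·(−5) = 80 ≡ 3, so v_5 = 3^{−1} = 4 (mod 11).
  v = [4, 5, 10, 10, 4].
Step 2: syndromes of r = [10, 1, 3, 8, 3] (all sums mod 11).
  S_0 = Σ v_i r_i = 4·10 + 5·1 + 10·3 + 10·8 + 4·3 = 167 ≡ 2.
  S_1 = Σ v_i α_i r_i = 4·1·10 + 5·3·1 + 10·7·3 + 10·10·8 + 4·5·3 = 1125 ≡ 3.
  α_i^2 mod 11 = [1, 9, 5, 1, 3].
  S_2 = Σ v_i α_i^2 r_i = 4·1·10 + 5·9·1 + 10·5·3 + 10·1·8 + 4·3·3 = 351 ≡ 10.
  S = (2, 3, 10) ≠ 0, so r is not a codeword (an error is present).
Step 3: locate the error. For a single error e at position i, S_ℓ = v_i·e·α_i^ℓ, so α_err = S_1/S_0.
  S_0^{−1} = 2^{−1} = 6 (mod 11), so α_err = 3·6 = 18 ≡ 7 = α_3. Error position i = 3.
  Consistency check: S_2/S_1 = 10·4 = 40 ≡ 7 = α_err ✓ (single-error assumption holds).
Step 4: error magnitude e = S_0/v_3 = S_0·∏_{j≠3}(α_3 − α_j) = 2·10 = 20 ≡ 9 (mod 11).
Step 5: correct position 3: c_3 = r_3 − e = 3 − 9 ≡ 5 (mod 11). Hence c = [10, 1, 5, 8, 3].
  Check: interpolating c through the α_i gives m(x) = 9 + 1·x (degree < 2) with m(α_i) = c_i for every i, so c is indeed a codeword.


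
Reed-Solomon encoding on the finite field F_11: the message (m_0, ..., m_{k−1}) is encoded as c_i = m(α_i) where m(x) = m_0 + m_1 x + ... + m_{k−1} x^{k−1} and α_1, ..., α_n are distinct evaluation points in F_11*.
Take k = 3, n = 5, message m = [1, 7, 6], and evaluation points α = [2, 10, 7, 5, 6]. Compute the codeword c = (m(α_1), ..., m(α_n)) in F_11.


c = [6, 0, 3, 10, 6]

Message polynomial: m(x) = 1 + 7·x + 6·x^2 (mod 11).
For each evaluation point α_i, compute m(α_i) mod 11:
  α_1 = 2: Horner steps 6 → 8 → 6, so m(2) = 6.
  α_2 = 10: Horner steps 6 → 1 → 0, so m(10) = 0.
  α_3 = 7: Horner steps 6 → 5 → 3, so m(7) = 3.
  α_4 = 5: Horner steps 6 → 4 → 10, so m(5) = 10.
  α_5 = 6: Horner steps 6 → 10 → 6, so m(6) = 6.
Codeword c = [6, 0, 3, 10, 6] ∈ F_11^5.


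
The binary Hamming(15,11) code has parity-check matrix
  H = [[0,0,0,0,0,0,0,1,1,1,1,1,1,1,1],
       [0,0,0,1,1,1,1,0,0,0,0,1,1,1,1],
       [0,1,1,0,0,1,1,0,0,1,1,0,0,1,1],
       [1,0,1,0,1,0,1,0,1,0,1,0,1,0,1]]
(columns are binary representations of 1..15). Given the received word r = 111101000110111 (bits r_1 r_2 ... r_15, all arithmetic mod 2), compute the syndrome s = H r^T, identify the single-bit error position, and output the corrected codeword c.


s = (1, 1, 1, 1)^T, error position = 15, corrected codeword c = 111101000110110

Compute s = H r^T mod 2 one row at a time:
  s_1 = 0 + 0 + 1 + 1 + 0 + 1 + 1 + 1 = 5 ≡ 1 (mod 2).
  s_2 = 1 + 0 + 1 + 0 + 0 + 1 + 1 + 1 = 5 ≡ 1 (mod 2).
  s_3 = 1 + 1 + 1 + 0 + 1 + 1 + 1 + 1 = 7 ≡ 1 (mod 2).
  s_4 = 1 + 1 + 0 + 0 + 0 + 1 + 1 + 1 = 5 ≡ 1 (mod 2).
s = (1, 1, 1, 1)^T — this equals column 15 of H (binary 1111), so error is at position 15.
Correct: flip bit 15 of r = 111101000110111 to get c = 111101000110110.


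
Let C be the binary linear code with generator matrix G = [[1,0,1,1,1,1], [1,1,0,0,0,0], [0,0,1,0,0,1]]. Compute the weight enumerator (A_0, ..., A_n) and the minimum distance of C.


Weight distribution: A_0 = 1, A_2 = 2, A_3 = 2, A_4 = 1, A_5 = 2. Minimum distance d = 2.

Enumerate all 2^3 = 8 messages m ∈ F_2^3.
For each, compute codeword c = mG in F_2^6, then tally its weight.
  m = 000 → c = 000000, weight = 0.
  m = 100 → c = 101111, weight = 5.
  m = 010 → c = 110000, weight = 2.
  m = 110 → c = 011111, weight = 5.
  m = 001 → c = 001001, weight = 2.
  m = 101 → c = 100110, weight = 3.
  m = 011 → c = 111001, weight = 4.
  m = 111 → c = 010110, weight = 3.
Tally weights:
  weight 0: 1 codewords.
  weight 2: 2 codewords.
  weight 3: 2 codewords.
  weight 4: 1 codewords.
  weight 5: 2 codewords.
Minimum distance d = smallest w > 0 with A_w > 0 = 2.
Sanity: Σ A_w = 8 = 2^3 = 8 ✓.


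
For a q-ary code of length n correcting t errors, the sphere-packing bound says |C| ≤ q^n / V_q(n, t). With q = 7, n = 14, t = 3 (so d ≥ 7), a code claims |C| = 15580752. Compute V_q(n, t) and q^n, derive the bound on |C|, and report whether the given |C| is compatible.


V_q(n, t) = 81985, q^n = 678223072849, Hamming bound = 8272526, |C| = 15580752 > bound (violated).

Step 1: Compute V_q(n, t) = Σ_{j=0}^3 C(n, j) (q−1)^j.
  j = 0: C(14,0)·(6)^0 = 1·1 = 1.
  j = 1: C(14,1)·(6)^1 = 14·6 = 84.
  j = 2: C(14,2)·(6)^2 = 91·36 = 3276.
  j = 3: C(14,3)·(6)^3 = 364·216 = 78624.
  V_q(n, t) = 1 + 84 + 3276 + 78624 = 81985.
Step 2: q^n = 7^14 = 678223072849.
Step 3: Hamming bound ⌊q^n / V_q(n,t)⌋ = ⌊678223072849/81985⌋ = 8272526.
Step 4: Compare |C| = 15580752 to 8272526: violated.
The claimed |C| lies above the Hamming bound, so no 7-ary code of length 14 with d ≥ 7 can have 15580752 codewords.


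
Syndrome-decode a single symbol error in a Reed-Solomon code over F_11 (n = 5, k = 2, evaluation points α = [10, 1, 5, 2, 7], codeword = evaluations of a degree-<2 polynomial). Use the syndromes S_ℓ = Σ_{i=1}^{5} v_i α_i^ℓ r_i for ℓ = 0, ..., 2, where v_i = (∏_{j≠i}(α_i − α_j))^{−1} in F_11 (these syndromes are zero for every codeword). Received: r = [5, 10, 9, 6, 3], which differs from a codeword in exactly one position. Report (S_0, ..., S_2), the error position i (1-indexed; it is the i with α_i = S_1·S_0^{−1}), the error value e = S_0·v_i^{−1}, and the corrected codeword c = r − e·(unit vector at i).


S = (10, 9, 7), error at position 4, error magnitude e = 10, c = [5, 10, 9, 7, 3].

Step 1: column multipliers v_i = (∏_{j≠i}(α_i − α_j))^{−1} mod 11.
  i = 1 (α = 10): (10−1)(10−5)(10−2)(10−7) = 9·5·8·3 = 1080 ≡ 2, so v_1 = 2^{−1} = 6 (mod 11).
  i = 2 (α = 1): (1−10)(1−5)(1−2)(1−7) = (−9)·(−4)·(−1)·(−6) = 216 ≡ 7, so v_2 = 7^{−1} = 8 (mod 11).
  i = 3 (α = 5): (5−10)(5−1)(5−2)(5−7) = (−5)·4·3·(−2) = 120 ≡ 10, so v_3 = 10^{−1} = 10 (mod 11).
  i = 4 (α = 2): (2−10)(2−1)(2−5)(2−7) = (−8)·1·(−3)·(−5) = −120 ≡ 1, so v_4 = 1^{−1} = 1 (mod 11).
  i = 5 (α = 7): (7−10)(7−1)(7−5)(7−2) = (−3)·6·2·5 = −180 ≡ 7, so v_5 = 7^{−1} = 8 (mod 11).
  v = [6, 8, 10, 1, 8].
Step 2: syndromes of r = [5, 10, 9, 6, 3] (all sums mod 11).
  S_0 = Σ v_i r_i = 6·5 + 8·10 + 10·9 + 1·6 + 8·3 = 230 ≡ 10.
  S_1 = Σ v_i α_i r_i = 6·10·5 + 8·1·10 + 10·5·9 + 1·2·6 + 8·7·3 = 1010 ≡ 9.
  α_i^2 mod 11 = [1, 1, 3, 4, 5].
  S_2 = Σ v_i α_i^2 r_i = 6·1·5 + 8·1·10 + 10·3·9 + 1·4·6 + 8·5·3 = 524 ≡ 7.
  S = (10, 9, 7) ≠ 0, so r is not a codeword (an error is present).
Step 3: locate the error. For a single error e at position i, S_ℓ = v_i·e·α_i^ℓ, so α_err = S_1/S_0.
  S_0^{−1} = 10^{−1} = 10 (mod 11), so α_err = 9·10 = 90 ≡ 2 = α_4. Error position i = 4.
  Consistency check: S_2/S_1 = 7·5 = 35 ≡ 2 = α_err ✓ (single-error assumption holds).
Step 4: error magnitude e = S_0/v_4 = S_0·∏_{j≠4}(α_4 − α_j) = 10·1 = 10 ≡ 10 (mod 11).
Step 5: correct position 4: c_4 = r_4 − e = 6 − 10 ≡ 7 (mod 11). Hence c = [5, 10, 9, 7, 3].
  Check: interpolating c through the α_i gives m(x) = 2 + 8·x (degree < 2) with m(α_i) = c_i for every i, so c is indeed a codeword.


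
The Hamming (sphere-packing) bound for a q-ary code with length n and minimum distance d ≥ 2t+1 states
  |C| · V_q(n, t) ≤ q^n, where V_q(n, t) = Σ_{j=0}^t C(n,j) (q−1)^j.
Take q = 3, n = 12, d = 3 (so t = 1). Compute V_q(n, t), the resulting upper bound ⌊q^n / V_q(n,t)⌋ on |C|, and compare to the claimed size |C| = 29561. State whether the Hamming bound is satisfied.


V_q(n, t) = 25, q^n = 531441, Hamming bound = 21257, |C| = 29561 > bound (violated).

Step 1: Compute V_q(n, t) = Σ_{j=0}^1 C(n, j) (q−1)^j.
  j = 0: C(12,0)·(2)^0 = 1·1 = 1.
  j = 1: C(12,1)·(2)^1 = 12·2 = 24.
  V_q(n, t) = 1 + 24 = 25.
Step 2: q^n = 3^12 = 531441.
Step 3: Hamming bound ⌊q^n / V_q(n,t)⌋ = ⌊531441/25⌋ = 21257.
Step 4: Compare |C| = 29561 to 21257: violated.
The claimed |C| lies above the Hamming bound, so no 3-ary code of length 12 with d ≥ 3 can have 29561 codewords.


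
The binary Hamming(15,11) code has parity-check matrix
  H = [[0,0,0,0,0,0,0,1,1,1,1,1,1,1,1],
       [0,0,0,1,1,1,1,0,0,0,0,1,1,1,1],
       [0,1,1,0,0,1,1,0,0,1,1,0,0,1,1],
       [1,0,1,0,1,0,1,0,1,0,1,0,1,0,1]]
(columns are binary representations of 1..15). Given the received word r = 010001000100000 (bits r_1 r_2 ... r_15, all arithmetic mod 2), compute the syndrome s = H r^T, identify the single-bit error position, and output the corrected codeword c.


s = (1, 1, 1, 0)^T, error position = 14, corrected codeword c = 010001000100010

Compute s = H r^T mod 2 one row at a time:
  s_1 = 0 + 0 + 1 + 0 + 0 + 0 + 0 + 0 = 1 ≡ 1 (mod 2).
  s_2 = 0 + 0 + 1 + 0 + 0 + 0 + 0 + 0 = 1 ≡ 1 (mod 2).
  s_3 = 1 + 0 + 1 + 0 + 1 + 0 + 0 + 0 = 3 ≡ 1 (mod 2).
  s_4 = 0 + 0 + 0 + 0 + 0 + 0 + 0 + 0 = 0 ≡ 0 (mod 2).
s = (1, 1, 1, 0)^T — this equals column 14 of H (binary 1110), so error is at position 14.
Correct: flip bit 14 of r = 010001000100000 to get c = 010001000100010.


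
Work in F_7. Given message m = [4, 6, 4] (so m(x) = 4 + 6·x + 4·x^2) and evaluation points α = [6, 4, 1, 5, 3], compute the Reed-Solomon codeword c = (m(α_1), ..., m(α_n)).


c = [2, 1, 0, 1, 2]

Message polynomial: m(x) = 4 + 6·x + 4·x^2 (mod 7).
For each evaluation point α_i, compute m(α_i) mod 7:
  α_1 = 6: Horner steps 4 → 2 → 2, so m(6) = 2.
  α_2 = 4: Horner steps 4 → 1 → 1, so m(4) = 1.
  α_3 = 1: Horner steps 4 → 3 → 0, so m(1) = 0.
  α_4 = 5: Horner steps 4 → 5 → 1, so m(5) = 1.
  α_5 = 3: Horner steps 4 → 4 → 2, so m(3) = 2.
Codeword c = [2, 1, 0, 1, 2] ∈ F_7^5.


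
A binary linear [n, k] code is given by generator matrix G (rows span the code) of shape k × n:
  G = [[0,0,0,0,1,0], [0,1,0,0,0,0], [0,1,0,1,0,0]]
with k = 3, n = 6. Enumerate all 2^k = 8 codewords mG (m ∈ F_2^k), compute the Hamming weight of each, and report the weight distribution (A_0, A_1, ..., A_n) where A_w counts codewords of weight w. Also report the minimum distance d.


Weight distribution: A_0 = 1, A_1 = 3, A_2 = 3, A_3 = 1. Minimum distance d = 1.

Enumerate all 2^3 = 8 messages m ∈ F_2^3.
For each, compute codeword c = mG in F_2^6, then tally its weight.
  m = 000 → c = 000000, weight = 0.
  m = 100 → c = 000010, weight = 1.
  m = 010 → c = 010000, weight = 1.
  m = 110 → c = 010010, weight = 2.
  m = 001 → c = 010100, weight = 2.
  m = 101 → c = 010110, weight = 3.
  m = 011 → c = 000100, weight = 1.
  m = 111 → c = 000110, weight = 2.
Tally weights:
  weight 0: 1 codewords.
  weight 1: 3 codewords.
  weight 2: 3 codewords.
  weight 3: 1 codewords.
Minimum distance d = smallest w > 0 with A_w > 0 = 1.
Sanity: Σ A_w = 8 = 2^3 = 8 ✓.


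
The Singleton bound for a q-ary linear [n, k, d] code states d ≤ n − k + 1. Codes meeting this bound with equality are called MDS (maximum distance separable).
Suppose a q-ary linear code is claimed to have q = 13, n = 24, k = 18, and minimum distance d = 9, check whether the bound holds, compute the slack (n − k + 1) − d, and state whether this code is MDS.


Singleton RHS = n − k + 1 = 7, slack = -2, bound violated (no such code; not MDS).

Singleton bound: d ≤ n − k + 1.
Here n = 24, k = 18, so n − k + 1 = 7.
Given d = 9, check d ≤ 7: NO.
Slack = (n − k + 1) − d = -2.
The slack is negative: d = 9 exceeds n − k + 1 = 7 by 2, so the Singleton bound is violated and no linear [24, 18, 9]_13 code can exist. In particular it is not MDS (MDS requires d = n − k + 1 exactly).
Description: the claimed parameters are [24, 18, 9]_13; such a code would be impossible (violates the Singleton bound).


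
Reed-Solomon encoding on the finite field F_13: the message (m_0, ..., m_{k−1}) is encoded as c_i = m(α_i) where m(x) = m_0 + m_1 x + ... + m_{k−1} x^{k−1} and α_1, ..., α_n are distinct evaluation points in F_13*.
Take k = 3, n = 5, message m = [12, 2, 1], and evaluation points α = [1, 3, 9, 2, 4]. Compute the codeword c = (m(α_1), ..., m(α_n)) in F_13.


c = [2, 1, 7, 7, 10]

Message polynomial: m(x) = 12 + 2·x + 1·x^2 (mod 13).
For each evaluation point α_i, compute m(α_i) mod 13:
  α_1 = 1: Horner steps 1 → 3 → 2, so m(1) = 2.
  α_2 = 3: Horner steps 1 → 5 → 1, so m(3) = 1.
  α_3 = 9: Horner steps 1 → 11 → 7, so m(9) = 7.
  α_4 = 2: Horner steps 1 → 4 → 7, so m(2) = 7.
  α_5 = 4: Horner steps 1 → 6 → 10, so m(4) = 10.
Codeword c = [2, 1, 7, 7, 10] ∈ F_13^5.


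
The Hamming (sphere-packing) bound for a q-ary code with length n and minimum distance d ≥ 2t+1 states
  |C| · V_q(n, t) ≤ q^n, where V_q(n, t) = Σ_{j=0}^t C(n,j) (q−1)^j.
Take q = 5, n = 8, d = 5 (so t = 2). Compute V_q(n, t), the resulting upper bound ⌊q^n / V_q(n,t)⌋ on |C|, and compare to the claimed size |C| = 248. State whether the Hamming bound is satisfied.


V_q(n, t) = 481, q^n = 390625, Hamming bound = 812, |C| = 248 ≤ bound (satisfied).

Step 1: Compute V_q(n, t) = Σ_{j=0}^2 C(n, j) (q−1)^j.
  j = 0: C(8,0)·(4)^0 = 1·1 = 1.
  j = 1: C(8,1)·(4)^1 = 8·4 = 32.
  j = 2: C(8,2)·(4)^2 = 28·16 = 448.
  V_q(n, t) = 1 + 32 + 448 = 481.
Step 2: q^n = 5^8 = 390625.
Step 3: Hamming bound ⌊q^n / V_q(n,t)⌋ = ⌊390625/481⌋ = 812.
Step 4: Compare |C| = 248 to 812: satisfied.
The claimed |C| lies below the Hamming bound.


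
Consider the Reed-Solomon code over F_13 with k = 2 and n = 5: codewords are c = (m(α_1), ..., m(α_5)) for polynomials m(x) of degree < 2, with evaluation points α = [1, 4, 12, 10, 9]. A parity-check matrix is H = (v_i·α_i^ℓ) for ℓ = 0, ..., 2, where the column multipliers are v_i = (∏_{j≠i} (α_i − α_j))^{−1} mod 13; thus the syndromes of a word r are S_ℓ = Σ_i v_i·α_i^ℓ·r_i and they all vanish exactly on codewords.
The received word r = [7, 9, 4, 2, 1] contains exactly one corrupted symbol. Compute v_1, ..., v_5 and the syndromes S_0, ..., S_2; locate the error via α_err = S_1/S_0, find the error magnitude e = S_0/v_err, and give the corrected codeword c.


S = (4, 4, 4), error at position 1, error magnitude e = 1, c = [6, 9, 4, 2, 1].

Step 1: column multipliers v_i = (∏_{j≠i}(α_i − α_j))^{−1} mod 13.
  i = 1 (α = 1): (1−4)(1−12)(1−10)(1−9) = (−3)·(−11)·(−9)·(−8) = 2376 ≡ 10, so v_1 = 10^{−1} = 4 (mod 13).
  i = 2 (α = 4): (4−1)(4−12)(4−10)(4−9) = 3·(−8)·(−6)·(−5) = −720 ≡ 8, so v_2 = 8^{−1} = 5 (mod 13).
  i = 3 (α = 12): (12−1)(12−4)(12−10)(12−9) = 11·8·2·3 = 528 ≡ 8, so v_3 = 8^{−1} = 5 (mod 13).
  i = 4 (α = 10): (10−1)(10−4)(10−12)(10−9) = 9·6·(−2)·1 = −108 ≡ 9, so v_4 = 9^{−1} = 3 (mod 13).
  i = 5 (α = 9): (9−1)(9−4)(9−12)(9−10) = 8·5·(−3)·(−1) = 120 ≡ 3, so v_5 = 3^{−1} = 9 (mod 13).
  v = [4, 5, 5, 3, 9].
Step 2: syndromes of r = [7, 9, 4, 2, 1] (all sums mod 13).
  S_0 = Σ v_i r_i = 4·7 + 5·9 + 5·4 + 3·2 + 9·1 = 108 ≡ 4.
  S_1 = Σ v_i α_i r_i = 4·1·7 + 5·4·9 + 5·12·4 + 3·10·2 + 9·9·1 = 589 ≡ 4.
  α_i^2 mod 13 = [1, 3, 1, 9, 3].
  S_2 = Σ v_i α_i^2 r_i = 4·1·7 + 5·3·9 + 5·1·4 + 3·9·2 + 9·3·1 = 264 ≡ 4.
  S = (4, 4, 4) ≠ 0, so r is not a codeword (an error is present).
Step 3: locate the error. For a single error e at position i, S_ℓ = v_i·e·α_i^ℓ, so α_err = S_1/S_0.
  S_0^{−1} = 4^{−1} = 10 (mod 13), so α_err = 4·10 = 40 ≡ 1 = α_1. Error position i = 1.
  Consistency check: S_2/S_1 = 4·10 = 40 ≡ 1 = α_err ✓ (single-error assumption holds).
Step 4: error magnitude e = S_0/v_1 = S_0·∏_{j≠1}(α_1 − α_j) = 4·10 = 40 ≡ 1 (mod 13).
Step 5: correct position 1: c_1 = r_1 − e = 7 − 1 ≡ 6 (mod 13). Hence c = [6, 9, 4, 2, 1].
  Check: interpolating c through the α_i gives m(x) = 5 + 1·x (degree < 2) with m(α_i) = c_i for every i, so c is indeed a codeword.


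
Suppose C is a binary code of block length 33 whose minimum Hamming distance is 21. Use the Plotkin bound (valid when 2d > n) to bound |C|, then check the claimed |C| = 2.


Plotkin bound M ≤ 4; given |C| = 2 ≤ bound (satisfied).

Check applicability: 2d = 42, n = 33.
2d − n = 9 > 0, so Plotkin applies.
Compute d/(2d−n) = 21/9 ≈ 2.3333.
⌊d/(2d−n)⌋ = 2.
Plotkin bound: M ≤ 2·2 = 4.
Given |C| = 2, check: satisfied.
This |C| is below the Plotkin bound.


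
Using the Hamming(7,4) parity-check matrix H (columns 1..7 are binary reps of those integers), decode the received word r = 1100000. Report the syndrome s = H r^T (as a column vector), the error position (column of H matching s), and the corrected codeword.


s = (0, 1, 1)^T, error position = 3, corrected codeword c = 1110000

Compute s = H r^T mod 2 one row at a time:
  s_1 = 0 + 0 + 0 + 0 = 0 ≡ 0 (mod 2).
  s_2 = 1 + 0 + 0 + 0 = 1 ≡ 1 (mod 2).
  s_3 = 1 + 0 + 0 + 0 = 1 ≡ 1 (mod 2).
s = (0, 1, 1)^T — this equals column 3 of H (binary 011), so error is at position 3.
Correct: flip bit 3 of r = 1100000 to get c = 1110000.


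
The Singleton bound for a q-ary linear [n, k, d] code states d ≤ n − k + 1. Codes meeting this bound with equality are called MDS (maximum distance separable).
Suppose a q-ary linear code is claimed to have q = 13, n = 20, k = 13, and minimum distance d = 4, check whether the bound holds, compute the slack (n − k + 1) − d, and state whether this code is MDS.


Singleton RHS = n − k + 1 = 8, slack = 4, bound satisfied, not MDS.

Singleton bound: d ≤ n − k + 1.
Here n = 20, k = 13, so n − k + 1 = 8.
Given d = 4, check d ≤ 8: YES.
Slack = (n − k + 1) − d = 4.
The code is NOT MDS (slack = 4 > 0).
Description: the claimed parameters are [20, 13, 4]_13; such a code would be non-MDS.


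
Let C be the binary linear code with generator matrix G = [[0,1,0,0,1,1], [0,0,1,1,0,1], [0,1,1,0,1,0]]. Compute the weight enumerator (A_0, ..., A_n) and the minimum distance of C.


Weight distribution: A_0 = 1, A_1 = 1, A_2 = 1, A_3 = 3, A_4 = 2. Minimum distance d = 1.

Enumerate all 2^3 = 8 messages m ∈ F_2^3.
For each, compute codeword c = mG in F_2^6, then tally its weight.
  m = 000 → c = 000000, weight = 0.
  m = 100 → c = 010011, weight = 3.
  m = 010 → c = 001101, weight = 3.
  m = 110 → c = 011110, weight = 4.
  m = 001 → c = 011010, weight = 3.
  m = 101 → c = 001001, weight = 2.
  m = 011 → c = 010111, weight = 4.
  m = 111 → c = 000100, weight = 1.
Tally weights:
  weight 0: 1 codewords.
  weight 1: 1 codewords.
  weight 2: 1 codewords.
  weight 3: 3 codewords.
  weight 4: 2 codewords.
Minimum distance d = smallest w > 0 with A_w > 0 = 1.
Sanity: Σ A_w = 8 = 2^3 = 8 ✓.


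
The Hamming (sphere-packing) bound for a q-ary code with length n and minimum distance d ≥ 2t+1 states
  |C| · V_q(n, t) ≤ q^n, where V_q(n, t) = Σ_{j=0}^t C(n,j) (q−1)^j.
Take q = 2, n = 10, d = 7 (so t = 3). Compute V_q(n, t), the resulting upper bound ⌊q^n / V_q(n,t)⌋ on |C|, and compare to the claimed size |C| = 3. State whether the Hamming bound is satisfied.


V_q(n, t) = 176, q^n = 1024, Hamming bound = 5, |C| = 3 ≤ bound (satisfied).

Step 1: Compute V_q(n, t) = Σ_{j=0}^3 C(n, j) (q−1)^j.
  j = 0: C(10,0)·(1)^0 = 1·1 = 1.
  j = 1: C(10,1)·(1)^1 = 10·1 = 10.
  j = 2: C(10,2)·(1)^2 = 45·1 = 45.
  j = 3: C(10,3)·(1)^3 = 120·1 = 120.
  V_q(n, t) = 1 + 10 + 45 + 120 = 176.
Step 2: q^n = 2^10 = 1024.
Step 3: Hamming bound ⌊q^n / V_q(n,t)⌋ = ⌊1024/176⌋ = 5.
Step 4: Compare |C| = 3 to 5: satisfied.
The claimed |C| lies below the Hamming bound.


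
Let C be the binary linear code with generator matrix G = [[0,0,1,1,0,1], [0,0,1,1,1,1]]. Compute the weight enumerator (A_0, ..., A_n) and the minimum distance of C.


Weight distribution: A_0 = 1, A_1 = 1, A_3 = 1, A_4 = 1. Minimum distance d = 1.

Enumerate all 2^2 = 4 messages m ∈ F_2^2.
For each, compute codeword c = mG in F_2^6, then tally its weight.
  m = 00 → c = 000000, weight = 0.
  m = 10 → c = 001101, weight = 3.
  m = 01 → c = 001111, weight = 4.
  m = 11 → c = 000010, weight = 1.
Tally weights:
  weight 0: 1 codewords.
  weight 1: 1 codewords.
  weight 3: 1 codewords.
  weight 4: 1 codewords.
Minimum distance d = smallest w > 0 with A_w > 0 = 1.
Sanity: Σ A_w = 4 = 2^2 = 4 ✓.


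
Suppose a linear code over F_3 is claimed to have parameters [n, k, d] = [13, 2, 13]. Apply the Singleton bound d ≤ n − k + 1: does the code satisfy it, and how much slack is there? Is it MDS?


Singleton RHS = n − k + 1 = 12, slack = -1, bound violated (no such code; not MDS).

Singleton bound: d ≤ n − k + 1.
Here n = 13, k = 2, so n − k + 1 = 12.
Given d = 13, check d ≤ 12: NO.
Slack = (n − k + 1) − d = -1.
The slack is negative: d = 13 exceeds n − k + 1 = 12 by 1, so the Singleton bound is violated and no linear [13, 2, 13]_3 code can exist. In particular it is not MDS (MDS requires d = n − k + 1 exactly).
Description: the claimed parameters are [13, 2, 13]_3; such a code would be impossible (violates the Singleton bound).


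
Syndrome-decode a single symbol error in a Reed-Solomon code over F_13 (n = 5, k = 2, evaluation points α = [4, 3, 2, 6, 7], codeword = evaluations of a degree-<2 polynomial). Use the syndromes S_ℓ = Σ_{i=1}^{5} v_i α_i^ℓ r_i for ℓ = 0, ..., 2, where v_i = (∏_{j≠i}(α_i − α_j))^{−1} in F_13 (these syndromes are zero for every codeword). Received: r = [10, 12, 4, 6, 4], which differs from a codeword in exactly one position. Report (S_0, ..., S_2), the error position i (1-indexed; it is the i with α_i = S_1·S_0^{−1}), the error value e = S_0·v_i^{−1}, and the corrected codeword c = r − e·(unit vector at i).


S = (3, 6, 12), error at position 3, error magnitude e = 3, c = [10, 12, 1, 6, 4].

Step 1: column multipliers v_i = (∏_{j≠i}(α_i − α_j))^{−1} mod 13.
  i = 1 (α = 4): (4−3)(4−2)(4−6)(4−7) = 1·2·(−2)·(−3) = 12 ≡ 12, so v_1 = 12^{−1} = 12 (mod 13).
  i = 2 (α = 3): (3−4)(3−2)(3−6)(3−7) = (−1)·1·(−3)·(−4) = −12 ≡ 1, so v_2 = 1^{−1} = 1 (mod 13).
  i = 3 (α = 2): (2−4)(2−3)(2−6)(2−7) = (−2)·(−1)·(−4)·(−5) = 40 ≡ 1, so v_3 = 1^{−1} = 1 (mod 13).
  i = 4 (α = 6): (6−4)(6−3)(6−2)(6−7) = 2·3·4·(−1) = −24 ≡ 2, so v_4 = 2^{−1} = 7 (mod 13).
  i = 5 (α = 7): (7−4)(7−3)(7−2)(7−6) = 3·4·5·1 = 60 ≡ 8, so v_5 = 8^{−1} = 5 (mod 13).
  v = [12, 1, 1, 7, 5].
Step 2: syndromes of r = [10, 12, 4, 6, 4] (all sums mod 13).
  S_0 = Σ v_i r_i = 12·10 + 1·12 + 1·4 + 7·6 + 5·4 = 198 ≡ 3.
  S_1 = Σ v_i α_i r_i = 12·4·10 + 1·3·12 + 1·2·4 + 7·6·6 + 5·7·4 = 916 ≡ 6.
  α_i^2 mod 13 = [3, 9, 4, 10, 10].
  S_2 = Σ v_i α_i^2 r_i = 12·3·10 + 1·9·12 + 1·4·4 + 7·10·6 + 5·10·4 = 1104 ≡ 12.
  S = (3, 6, 12) ≠ 0, so r is not a codeword (an error is present).
Step 3: locate the error. For a single error e at position i, S_ℓ = v_i·e·α_i^ℓ, so α_err = S_1/S_0.
  S_0^{−1} = 3^{−1} = 9 (mod 13), so α_err = 6·9 = 54 ≡ 2 = α_3. Error position i = 3.
  Consistency check: S_2/S_1 = 12·11 = 132 ≡ 2 = α_err ✓ (single-error assumption holds).
Step 4: error magnitude e = S_0/v_3 = S_0·∏_{j≠3}(α_3 − α_j) = 3·1 = 3 ≡ 3 (mod 13).
Step 5: correct position 3: c_3 = r_3 − e = 4 − 3 ≡ 1 (mod 13). Hence c = [10, 12, 1, 6, 4].
  Check: interpolating c through the α_i gives m(x) = 5 + 11·x (degree < 2) with m(α_i) = c_i for every i, so c is indeed a codeword.


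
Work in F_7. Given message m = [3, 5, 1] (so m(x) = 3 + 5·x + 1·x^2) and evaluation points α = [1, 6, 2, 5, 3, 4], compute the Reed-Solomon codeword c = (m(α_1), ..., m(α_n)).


c = [2, 6, 3, 4, 6, 4]

Message polynomial: m(x) = 3 + 5·x + 1·x^2 (mod 7).
For each evaluation point α_i, compute m(α_i) mod 7:
  α_1 = 1: Horner steps 1 → 6 → 2, so m(1) = 2.
  α_2 = 6: Horner steps 1 → 4 → 6, so m(6) = 6.
  α_3 = 2: Horner steps 1 → 0 → 3, so m(2) = 3.
  α_4 = 5: Horner steps 1 → 3 → 4, so m(5) = 4.
  α_5 = 3: Horner steps 1 → 1 → 6, so m(3) = 6.
  α_6 = 4: Horner steps 1 → 2 → 4, so m(4) = 4.
Codeword c = [2, 6, 3, 4, 6, 4] ∈ F_7^6.


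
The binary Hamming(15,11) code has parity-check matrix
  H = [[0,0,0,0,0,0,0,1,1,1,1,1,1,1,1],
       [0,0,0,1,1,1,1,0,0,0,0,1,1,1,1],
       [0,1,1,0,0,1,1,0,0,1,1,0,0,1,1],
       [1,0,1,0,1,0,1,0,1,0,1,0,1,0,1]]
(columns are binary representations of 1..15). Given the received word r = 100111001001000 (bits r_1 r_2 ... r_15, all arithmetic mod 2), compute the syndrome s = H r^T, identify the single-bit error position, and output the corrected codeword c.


s = (0, 0, 1, 1)^T, error position = 3, corrected codeword c = 101111001001000

Compute s = H r^T mod 2 one row at a time:
  s_1 = 0 + 1 + 0 + 0 + 1 + 0 + 0 + 0 = 2 ≡ 0 (mod 2).
  s_2 = 1 + 1 + 1 + 0 + 1 + 0 + 0 + 0 = 4 ≡ 0 (mod 2).
  s_3 = 0 + 0 + 1 + 0 + 0 + 0 + 0 + 0 = 1 ≡ 1 (mod 2).
  s_4 = 1 + 0 + 1 + 0 + 1 + 0 + 0 + 0 = 3 ≡ 1 (mod 2).
s = (0, 0, 1, 1)^T — this equals column 3 of H (binary 0011), so error is at position 3.
Correct: flip bit 3 of r = 100111001001000 to get c = 101111001001000.


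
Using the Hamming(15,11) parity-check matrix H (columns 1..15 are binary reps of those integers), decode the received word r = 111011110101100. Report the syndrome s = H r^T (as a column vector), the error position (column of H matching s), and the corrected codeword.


s = (0, 1, 1, 1)^T, error position = 7, corrected codeword c = 111011010101100

Compute s = H r^T mod 2 one row at a time:
  s_1 = 1 + 0 + 1 + 0 + 1 + 1 + 0 + 0 = 4 ≡ 0 (mod 2).
  s_2 = 0 + 1 + 1 + 1 + 1 + 1 + 0 + 0 = 5 ≡ 1 (mod 2).
  s_3 = 1 + 1 + 1 + 1 + 1 + 0 + 0 + 0 = 5 ≡ 1 (mod 2).
  s_4 = 1 + 1 + 1 + 1 + 0 + 0 + 1 + 0 = 5 ≡ 1 (mod 2).
s = (0, 1, 1, 1)^T — this equals column 7 of H (binary 0111), so error is at position 7.
Correct: flip bit 7 of r = 111011110101100 to get c = 111011010101100.


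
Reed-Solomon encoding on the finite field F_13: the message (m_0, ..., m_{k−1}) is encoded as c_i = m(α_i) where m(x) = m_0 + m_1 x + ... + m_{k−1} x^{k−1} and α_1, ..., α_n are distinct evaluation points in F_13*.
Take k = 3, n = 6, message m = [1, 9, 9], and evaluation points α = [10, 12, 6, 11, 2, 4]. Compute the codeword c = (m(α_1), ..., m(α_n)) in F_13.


c = [3, 1, 2, 6, 3, 12]

Message polynomial: m(x) = 1 + 9·x + 9·x^2 (mod 13).
For each evaluation point α_i, compute m(α_i) mod 13:
  α_1 = 10: Horner steps 9 → 8 → 3, so m(10) = 3.
  α_2 = 12: Horner steps 9 → 0 → 1, so m(12) = 1.
  α_3 = 6: Horner steps 9 → 11 → 2, so m(6) = 2.
  α_4 = 11: Horner steps 9 → 4 → 6, so m(11) = 6.
  α_5 = 2: Horner steps 9 → 1 → 3, so m(2) = 3.
  α_6 = 4: Horner steps 9 → 6 → 12, so m(4) = 12.
Codeword c = [3, 1, 2, 6, 3, 12] ∈ F_13^6.


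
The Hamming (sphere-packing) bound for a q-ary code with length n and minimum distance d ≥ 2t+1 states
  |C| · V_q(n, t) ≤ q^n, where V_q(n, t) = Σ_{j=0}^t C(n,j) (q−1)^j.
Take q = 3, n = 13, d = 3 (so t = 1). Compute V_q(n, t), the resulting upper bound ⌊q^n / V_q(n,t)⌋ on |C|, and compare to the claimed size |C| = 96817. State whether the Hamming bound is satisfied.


V_q(n, t) = 27, q^n = 1594323, Hamming bound = 59049, |C| = 96817 > bound (violated).

Step 1: Compute V_q(n, t) = Σ_{j=0}^1 C(n, j) (q−1)^j.
  j = 0: C(13,0)·(2)^0 = 1·1 = 1.
  j = 1: C(13,1)·(2)^1 = 13·2 = 26.
  V_q(n, t) = 1 + 26 = 27.
Step 2: q^n = 3^13 = 1594323.
Step 3: Hamming bound ⌊q^n / V_q(n,t)⌋ = ⌊1594323/27⌋ = 59049.
Step 4: Compare |C| = 96817 to 59049: violated.
The claimed |C| lies above the Hamming bound, so no 3-ary code of length 13 with d ≥ 3 can have 96817 codewords.


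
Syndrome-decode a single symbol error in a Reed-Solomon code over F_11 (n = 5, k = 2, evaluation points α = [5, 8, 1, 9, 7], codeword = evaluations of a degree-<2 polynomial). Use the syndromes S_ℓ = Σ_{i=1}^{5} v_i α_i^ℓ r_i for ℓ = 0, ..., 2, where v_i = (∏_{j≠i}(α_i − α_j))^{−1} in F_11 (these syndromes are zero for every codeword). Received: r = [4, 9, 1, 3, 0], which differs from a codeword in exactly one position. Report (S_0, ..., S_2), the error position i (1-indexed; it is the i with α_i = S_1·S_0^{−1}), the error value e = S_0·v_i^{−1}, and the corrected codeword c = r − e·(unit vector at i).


S = (2, 7, 8), error at position 4, error magnitude e = 7, c = [4, 9, 1, 7, 0].

Step 1: column multipliers v_i = (∏_{j≠i}(α_i − α_j))^{−1} mod 11.
  i = 1 (α = 5): (5−8)(5−1)(5−9)(5−7) = (−3)·4·(−4)·(−2) = −96 ≡ 3, so v_1 = 3^{−1} = 4 (mod 11).
  i = 2 (α = 8): (8−5)(8−1)(8−9)(8−7) = 3·7·(−1)·1 = −21 ≡ 1, so v_2 = 1^{−1} = 1 (mod 11).
  i = 3 (α = 1): (1−5)(1−8)(1−9)(1−7) = (−4)·(−7)·(−8)·(−6) = 1344 ≡ 2, so v_3 = 2^{−1} = 6 (mod 11).
  i = 4 (α = 9): (9−5)(9−8)(9−1)(9−7) = 4·1·8·2 = 64 ≡ 9, so v_4 = 9^{−1} = 5 (mod 11).
  i = 5 (α = 7): (7−5)(7−8)(7−1)(7−9) = 2·(−1)·6·(−2) = 24 ≡ 2, so v_5 = 2^{−1} = 6 (mod 11).
  v = [4, 1, 6, 5, 6].
Step 2: syndromes of r = [4, 9, 1, 3, 0] (all sums mod 11).
  S_0 = Σ v_i r_i = 4·4 + 1·9 + 6·1 + 5·3 + 6·0 = 46 ≡ 2.
  S_1 = Σ v_i α_i r_i = 4·5·4 + 1·8·9 + 6·1·1 + 5·9·3 + 6·7·0 = 293 ≡ 7.
  α_i^2 mod 11 = [3, 9, 1, 4, 5].
  S_2 = Σ v_i α_i^2 r_i = 4·3·4 + 1·9·9 + 6·1·1 + 5·4·3 + 6·5·0 = 195 ≡ 8.
  S = (2, 7, 8) ≠ 0, so r is not a codeword (an error is present).
Step 3: locate the error. For a single error e at position i, S_ℓ = v_i·e·α_i^ℓ, so α_err = S_1/S_0.
  S_0^{−1} = 2^{−1} = 6 (mod 11), so α_err = 7·6 = 42 ≡ 9 = α_4. Error position i = 4.
  Consistency check: S_2/S_1 = 8·8 = 64 ≡ 9 = α_err ✓ (single-error assumption holds).
Step 4: error magnitude e = S_0/v_4 = S_0·∏_{j≠4}(α_4 − α_j) = 2·9 = 18 ≡ 7 (mod 11).
Step 5: correct position 4: c_4 = r_4 − e = 3 − 7 ≡ 7 (mod 11). Hence c = [4, 9, 1, 7, 0].
  Check: interpolating c through the α_i gives m(x) = 3 + 9·x (degree < 2) with m(α_i) = c_i for every i, so c is indeed a codeword.


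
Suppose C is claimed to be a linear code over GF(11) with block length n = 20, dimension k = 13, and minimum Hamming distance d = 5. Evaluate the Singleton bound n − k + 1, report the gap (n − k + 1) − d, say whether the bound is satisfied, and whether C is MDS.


Singleton RHS = n − k + 1 = 8, slack = 3, bound satisfied, not MDS.

Singleton bound: d ≤ n − k + 1.
Here n = 20, k = 13, so n − k + 1 = 8.
Given d = 5, check d ≤ 8: YES.
Slack = (n − k + 1) − d = 3.
The code is NOT MDS (slack = 3 > 0).
Description: the claimed parameters are [20, 13, 5]_11; such a code would be non-MDS.


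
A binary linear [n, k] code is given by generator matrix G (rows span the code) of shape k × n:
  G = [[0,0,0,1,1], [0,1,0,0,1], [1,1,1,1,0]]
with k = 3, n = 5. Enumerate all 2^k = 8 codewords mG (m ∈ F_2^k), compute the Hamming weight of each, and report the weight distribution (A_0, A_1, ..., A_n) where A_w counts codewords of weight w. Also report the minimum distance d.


Weight distribution: A_0 = 1, A_2 = 4, A_4 = 3. Minimum distance d = 2.

Enumerate all 2^3 = 8 messages m ∈ F_2^3.
For each, compute codeword c = mG in F_2^5, then tally its weight.
  m = 000 → c = 00000, weight = 0.
  m = 100 → c = 00011, weight = 2.
  m = 010 → c = 01001, weight = 2.
  m = 110 → c = 01010, weight = 2.
  m = 001 → c = 11110, weight = 4.
  m = 101 → c = 11101, weight = 4.
  m = 011 → c = 10111, weight = 4.
  m = 111 → c = 10100, weight = 2.
Tally weights:
  weight 0: 1 codewords.
  weight 2: 4 codewords.
  weight 4: 3 codewords.
Minimum distance d = smallest w > 0 with A_w > 0 = 2.
Sanity: Σ A_w = 8 = 2^3 = 8 ✓.
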